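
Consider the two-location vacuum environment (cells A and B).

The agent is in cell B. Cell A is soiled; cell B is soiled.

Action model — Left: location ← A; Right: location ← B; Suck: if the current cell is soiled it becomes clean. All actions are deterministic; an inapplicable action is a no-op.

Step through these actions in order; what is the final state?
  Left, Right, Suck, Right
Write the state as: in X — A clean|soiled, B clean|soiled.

[1] after Left: in A — A soiled, B soiled
[2] after Right: in B — A soiled, B soiled
[3] after Suck: in B — A soiled, B clean
[4] after Right: in B — A soiled, B clean

in B — A soiled, B clean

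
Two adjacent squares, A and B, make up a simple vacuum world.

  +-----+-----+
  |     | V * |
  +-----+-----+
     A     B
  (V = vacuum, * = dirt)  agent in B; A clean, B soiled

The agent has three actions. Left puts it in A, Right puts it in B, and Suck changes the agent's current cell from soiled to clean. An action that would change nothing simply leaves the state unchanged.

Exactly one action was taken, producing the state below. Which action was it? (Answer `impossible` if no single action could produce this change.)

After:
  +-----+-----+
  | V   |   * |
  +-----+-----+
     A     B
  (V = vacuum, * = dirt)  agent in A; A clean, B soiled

Left

try  Left: in A — A clean, B soiled  ← match
try Right: in B — A clean, B soiled
try  Suck: in B — A clean, B clean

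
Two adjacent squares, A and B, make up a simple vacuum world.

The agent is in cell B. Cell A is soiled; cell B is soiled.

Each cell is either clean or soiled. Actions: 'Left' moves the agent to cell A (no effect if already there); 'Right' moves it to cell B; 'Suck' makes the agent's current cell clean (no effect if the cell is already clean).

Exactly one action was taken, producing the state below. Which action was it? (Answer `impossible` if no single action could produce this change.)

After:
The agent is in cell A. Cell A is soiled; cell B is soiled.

Left

try  Left: loc=A A=soiled B=soiled  ← match
try Right: loc=B A=soiled B=soiled
try  Suck: loc=B A=soiled B=clean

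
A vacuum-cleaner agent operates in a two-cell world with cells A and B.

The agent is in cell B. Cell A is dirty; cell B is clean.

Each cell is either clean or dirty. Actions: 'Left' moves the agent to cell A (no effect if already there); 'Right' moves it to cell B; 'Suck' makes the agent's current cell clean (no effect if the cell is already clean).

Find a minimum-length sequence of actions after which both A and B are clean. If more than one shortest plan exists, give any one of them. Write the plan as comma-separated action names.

1. Left → loc=A A=dirty B=clean
2. Suck → loc=A A=clean B=clean
min 2: go A then Suck

Left, Suck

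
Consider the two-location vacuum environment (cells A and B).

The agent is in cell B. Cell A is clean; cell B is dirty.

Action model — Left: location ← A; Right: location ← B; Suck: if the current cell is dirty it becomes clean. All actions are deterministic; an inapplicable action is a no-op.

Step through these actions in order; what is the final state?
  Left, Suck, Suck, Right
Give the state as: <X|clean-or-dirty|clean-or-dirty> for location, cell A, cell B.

Left (#1): <A|clean|dirty>
Suck (#2): <A|clean|dirty>
Suck (#3): <A|clean|dirty>
Right (#4): <B|clean|dirty>

<B|clean|dirty>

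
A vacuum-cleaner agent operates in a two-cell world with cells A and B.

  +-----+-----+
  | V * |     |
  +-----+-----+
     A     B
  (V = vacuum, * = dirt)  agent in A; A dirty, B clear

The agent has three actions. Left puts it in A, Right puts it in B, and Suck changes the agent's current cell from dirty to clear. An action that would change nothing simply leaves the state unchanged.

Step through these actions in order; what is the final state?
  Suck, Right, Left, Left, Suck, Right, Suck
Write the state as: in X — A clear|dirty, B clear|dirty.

1. Suck → in A — A clear, B clear
2. Right → in B — A clear, B clear
3. Left → in A — A clear, B clear
4. Left → in A — A clear, B clear
5. Suck → in A — A clear, B clear
6. Right → in B — A clear, B clear
7. Suck → in B — A clear, B clear

in B — A clear, B clear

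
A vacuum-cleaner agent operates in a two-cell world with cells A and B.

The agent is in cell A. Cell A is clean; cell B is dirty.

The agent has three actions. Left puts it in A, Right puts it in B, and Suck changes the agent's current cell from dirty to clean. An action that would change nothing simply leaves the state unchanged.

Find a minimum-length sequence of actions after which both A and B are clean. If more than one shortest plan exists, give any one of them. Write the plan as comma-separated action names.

Right, Suck

1. Right → in B — A clean, B dirty
2. Suck → in B — A clean, B clean
min 2: go B then Suck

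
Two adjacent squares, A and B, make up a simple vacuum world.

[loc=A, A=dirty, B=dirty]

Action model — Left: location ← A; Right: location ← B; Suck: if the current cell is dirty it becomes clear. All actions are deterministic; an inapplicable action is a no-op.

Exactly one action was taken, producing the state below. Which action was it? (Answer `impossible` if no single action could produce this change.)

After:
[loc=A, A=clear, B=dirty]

Suck

try  Left: <A|dirty|dirty>
try Right: <B|dirty|dirty>
try  Suck: <A|clear|dirty>  ← match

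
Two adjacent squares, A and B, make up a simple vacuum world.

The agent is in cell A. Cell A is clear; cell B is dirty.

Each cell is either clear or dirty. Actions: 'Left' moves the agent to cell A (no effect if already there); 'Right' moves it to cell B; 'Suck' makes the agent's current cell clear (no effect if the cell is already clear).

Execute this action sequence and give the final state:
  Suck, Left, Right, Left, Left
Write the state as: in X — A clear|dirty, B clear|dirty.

in A — A clear, B dirty

1) do Suck; now in A — A clear, B dirty
2) do Left; now in A — A clear, B dirty
3) do Right; now in B — A clear, B dirty
4) do Left; now in A — A clear, B dirty
5) do Left; now in A — A clear, B dirty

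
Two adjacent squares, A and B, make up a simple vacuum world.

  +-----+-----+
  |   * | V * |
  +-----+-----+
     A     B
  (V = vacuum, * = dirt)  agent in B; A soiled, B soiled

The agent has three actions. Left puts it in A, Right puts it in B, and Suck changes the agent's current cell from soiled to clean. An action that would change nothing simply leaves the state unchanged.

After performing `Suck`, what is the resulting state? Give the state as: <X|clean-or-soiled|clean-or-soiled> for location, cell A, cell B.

<B|soiled|clean>

start: <B|soiled|soiled>
[1] after Suck: <B|soiled|clean>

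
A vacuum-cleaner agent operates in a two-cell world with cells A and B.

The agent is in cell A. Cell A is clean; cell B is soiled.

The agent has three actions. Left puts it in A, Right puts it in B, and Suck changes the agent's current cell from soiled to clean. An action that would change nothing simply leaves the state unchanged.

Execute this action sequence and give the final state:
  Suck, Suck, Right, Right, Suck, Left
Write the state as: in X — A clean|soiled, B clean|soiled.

1) do Suck; now in A — A clean, B soiled
2) do Suck; now in A — A clean, B soiled
3) do Right; now in B — A clean, B soiled
4) do Right; now in B — A clean, B soiled
5) do Suck; now in B — A clean, B clean
6) do Left; now in A — A clean, B clean

in A — A clean, B clean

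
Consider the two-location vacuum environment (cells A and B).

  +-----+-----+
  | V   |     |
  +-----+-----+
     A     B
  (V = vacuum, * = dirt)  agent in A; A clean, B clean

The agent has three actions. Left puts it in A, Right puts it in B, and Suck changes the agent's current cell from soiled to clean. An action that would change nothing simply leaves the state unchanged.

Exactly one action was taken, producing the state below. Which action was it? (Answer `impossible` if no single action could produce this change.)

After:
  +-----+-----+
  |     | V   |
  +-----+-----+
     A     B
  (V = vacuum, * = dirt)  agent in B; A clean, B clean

try  Left: (A; A:clean, B:clean)
try Right: (B; A:clean, B:clean)  ← match
try  Suck: (A; A:clean, B:clean)

Right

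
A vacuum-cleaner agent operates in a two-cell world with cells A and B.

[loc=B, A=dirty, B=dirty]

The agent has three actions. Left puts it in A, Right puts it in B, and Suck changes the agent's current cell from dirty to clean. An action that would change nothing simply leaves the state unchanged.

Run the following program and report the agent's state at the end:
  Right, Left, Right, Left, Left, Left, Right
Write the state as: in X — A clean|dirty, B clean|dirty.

t=1 Right ⇒ in B — A dirty, B dirty
t=2 Left ⇒ in A — A dirty, B dirty
t=3 Right ⇒ in B — A dirty, B dirty
t=4 Left ⇒ in A — A dirty, B dirty
t=5 Left ⇒ in A — A dirty, B dirty
t=6 Left ⇒ in A — A dirty, B dirty
t=7 Right ⇒ in B — A dirty, B dirty

in B — A dirty, B dirty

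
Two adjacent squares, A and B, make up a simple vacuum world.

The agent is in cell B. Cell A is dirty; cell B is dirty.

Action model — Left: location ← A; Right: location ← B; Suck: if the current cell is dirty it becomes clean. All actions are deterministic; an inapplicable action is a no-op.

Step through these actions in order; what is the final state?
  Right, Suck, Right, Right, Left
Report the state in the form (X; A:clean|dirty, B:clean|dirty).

(A; A:dirty, B:clean)

t=1 Right ⇒ (B; A:dirty, B:dirty)
t=2 Suck ⇒ (B; A:dirty, B:clean)
t=3 Right ⇒ (B; A:dirty, B:clean)
t=4 Right ⇒ (B; A:dirty, B:clean)
t=5 Left ⇒ (A; A:dirty, B:clean)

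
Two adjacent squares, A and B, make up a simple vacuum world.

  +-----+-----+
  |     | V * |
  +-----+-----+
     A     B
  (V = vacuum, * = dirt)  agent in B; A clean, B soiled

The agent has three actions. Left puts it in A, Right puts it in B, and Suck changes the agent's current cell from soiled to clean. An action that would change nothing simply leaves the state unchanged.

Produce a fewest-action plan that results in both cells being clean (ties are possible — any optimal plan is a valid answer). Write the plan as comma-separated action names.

1) do Suck; now (B; A:clean, B:clean)
min 1: B is soiled, one Suck

Suck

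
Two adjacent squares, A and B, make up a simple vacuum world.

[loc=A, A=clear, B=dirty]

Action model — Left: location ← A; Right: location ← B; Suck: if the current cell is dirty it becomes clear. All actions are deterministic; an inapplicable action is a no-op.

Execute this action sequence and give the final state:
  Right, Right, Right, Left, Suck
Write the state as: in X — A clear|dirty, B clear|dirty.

step 1/5 (Right): in B — A clear, B dirty
step 2/5 (Right): in B — A clear, B dirty
step 3/5 (Right): in B — A clear, B dirty
step 4/5 (Left): in A — A clear, B dirty
step 5/5 (Suck): in A — A clear, B dirty

in A — A clear, B dirty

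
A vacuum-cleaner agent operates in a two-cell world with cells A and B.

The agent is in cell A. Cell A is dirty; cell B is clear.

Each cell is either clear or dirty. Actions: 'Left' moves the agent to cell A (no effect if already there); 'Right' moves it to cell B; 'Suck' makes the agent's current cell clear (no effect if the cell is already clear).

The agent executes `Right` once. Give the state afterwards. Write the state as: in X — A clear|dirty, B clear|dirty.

start: in A — A dirty, B clear
Right (#1): in B — A dirty, B clear

in B — A dirty, B clear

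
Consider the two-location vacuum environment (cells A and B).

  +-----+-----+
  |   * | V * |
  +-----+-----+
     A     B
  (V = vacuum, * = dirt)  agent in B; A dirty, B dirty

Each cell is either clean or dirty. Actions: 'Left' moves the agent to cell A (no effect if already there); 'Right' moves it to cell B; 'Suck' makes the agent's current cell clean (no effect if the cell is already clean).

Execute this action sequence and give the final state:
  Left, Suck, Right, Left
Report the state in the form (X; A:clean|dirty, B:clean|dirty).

(A; A:clean, B:dirty)

1) do Left; now (A; A:dirty, B:dirty)
2) do Suck; now (A; A:clean, B:dirty)
3) do Right; now (B; A:clean, B:dirty)
4) do Left; now (A; A:clean, B:dirty)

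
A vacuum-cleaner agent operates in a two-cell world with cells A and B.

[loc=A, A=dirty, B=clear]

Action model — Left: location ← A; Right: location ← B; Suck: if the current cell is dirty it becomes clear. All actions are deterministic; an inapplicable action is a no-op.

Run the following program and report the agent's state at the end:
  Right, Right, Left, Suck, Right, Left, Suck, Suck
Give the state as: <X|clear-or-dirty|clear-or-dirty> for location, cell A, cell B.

<A|clear|clear>

t=1 Right ⇒ <B|dirty|clear>
t=2 Right ⇒ <B|dirty|clear>
t=3 Left ⇒ <A|dirty|clear>
t=4 Suck ⇒ <A|clear|clear>
t=5 Right ⇒ <B|clear|clear>
t=6 Left ⇒ <A|clear|clear>
t=7 Suck ⇒ <A|clear|clear>
t=8 Suck ⇒ <A|clear|clear>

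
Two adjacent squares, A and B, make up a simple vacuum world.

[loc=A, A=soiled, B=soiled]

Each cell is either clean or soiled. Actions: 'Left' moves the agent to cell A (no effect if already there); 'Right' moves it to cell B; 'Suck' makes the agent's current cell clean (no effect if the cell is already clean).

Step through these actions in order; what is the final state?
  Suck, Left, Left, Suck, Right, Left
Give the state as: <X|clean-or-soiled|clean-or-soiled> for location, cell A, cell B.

<A|clean|soiled>

1) do Suck; now <A|clean|soiled>
2) do Left; now <A|clean|soiled>
3) do Left; now <A|clean|soiled>
4) do Suck; now <A|clean|soiled>
5) do Right; now <B|clean|soiled>
6) do Left; now <A|clean|soiled>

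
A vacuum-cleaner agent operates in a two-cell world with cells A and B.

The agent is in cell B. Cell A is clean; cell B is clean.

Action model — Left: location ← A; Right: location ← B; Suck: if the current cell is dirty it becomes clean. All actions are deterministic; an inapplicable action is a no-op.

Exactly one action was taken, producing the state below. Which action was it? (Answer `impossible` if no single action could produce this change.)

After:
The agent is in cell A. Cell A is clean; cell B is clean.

try  Left: loc=A A=clean B=clean  ← match
try Right: loc=B A=clean B=clean
try  Suck: loc=B A=clean B=clean

Left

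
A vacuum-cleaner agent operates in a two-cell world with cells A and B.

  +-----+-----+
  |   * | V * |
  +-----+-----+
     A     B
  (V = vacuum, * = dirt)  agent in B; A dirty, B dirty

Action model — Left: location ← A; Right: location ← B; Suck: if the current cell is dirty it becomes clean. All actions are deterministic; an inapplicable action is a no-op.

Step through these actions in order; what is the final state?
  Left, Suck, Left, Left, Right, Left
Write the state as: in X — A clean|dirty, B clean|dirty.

in A — A clean, B dirty

Left (#1): in A — A dirty, B dirty
Suck (#2): in A — A clean, B dirty
Left (#3): in A — A clean, B dirty
Left (#4): in A — A clean, B dirty
Right (#5): in B — A clean, B dirty
Left (#6): in A — A clean, B dirty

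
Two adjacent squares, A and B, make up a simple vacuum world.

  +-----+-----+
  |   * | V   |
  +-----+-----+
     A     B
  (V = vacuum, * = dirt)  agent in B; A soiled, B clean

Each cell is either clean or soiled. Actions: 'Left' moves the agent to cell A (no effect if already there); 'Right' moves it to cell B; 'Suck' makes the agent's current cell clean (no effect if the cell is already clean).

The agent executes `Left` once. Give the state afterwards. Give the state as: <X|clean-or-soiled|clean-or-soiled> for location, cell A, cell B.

<A|soiled|clean>

start: <B|soiled|clean>
1. Left → <A|soiled|clean>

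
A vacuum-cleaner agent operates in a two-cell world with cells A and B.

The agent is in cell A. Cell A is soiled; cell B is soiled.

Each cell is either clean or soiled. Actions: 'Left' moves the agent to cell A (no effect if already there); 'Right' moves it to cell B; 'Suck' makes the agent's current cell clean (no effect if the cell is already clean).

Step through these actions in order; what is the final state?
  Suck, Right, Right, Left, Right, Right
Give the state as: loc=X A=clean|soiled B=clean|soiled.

t=1 Suck ⇒ loc=A A=clean B=soiled
t=2 Right ⇒ loc=B A=clean B=soiled
t=3 Right ⇒ loc=B A=clean B=soiled
t=4 Left ⇒ loc=A A=clean B=soiled
t=5 Right ⇒ loc=B A=clean B=soiled
t=6 Right ⇒ loc=B A=clean B=soiled

loc=B A=clean B=soiled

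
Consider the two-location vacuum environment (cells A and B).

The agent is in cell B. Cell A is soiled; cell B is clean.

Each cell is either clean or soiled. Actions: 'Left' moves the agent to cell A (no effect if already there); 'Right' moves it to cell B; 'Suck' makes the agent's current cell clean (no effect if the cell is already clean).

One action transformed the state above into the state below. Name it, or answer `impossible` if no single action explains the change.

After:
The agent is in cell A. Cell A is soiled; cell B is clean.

try  Left: <A|soiled|clean>  ← match
try Right: <B|soiled|clean>
try  Suck: <B|soiled|clean>

Left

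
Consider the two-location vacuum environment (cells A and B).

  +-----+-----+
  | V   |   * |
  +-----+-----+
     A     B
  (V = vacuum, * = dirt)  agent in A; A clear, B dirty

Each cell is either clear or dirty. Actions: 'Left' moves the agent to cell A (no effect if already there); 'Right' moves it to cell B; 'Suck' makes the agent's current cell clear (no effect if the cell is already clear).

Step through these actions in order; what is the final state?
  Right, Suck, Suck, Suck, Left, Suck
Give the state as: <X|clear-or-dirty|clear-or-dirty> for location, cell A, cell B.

<A|clear|clear>

1) do Right; now <B|clear|dirty>
2) do Suck; now <B|clear|clear>
3) do Suck; now <B|clear|clear>
4) do Suck; now <B|clear|clear>
5) do Left; now <A|clear|clear>
6) do Suck; now <A|clear|clear>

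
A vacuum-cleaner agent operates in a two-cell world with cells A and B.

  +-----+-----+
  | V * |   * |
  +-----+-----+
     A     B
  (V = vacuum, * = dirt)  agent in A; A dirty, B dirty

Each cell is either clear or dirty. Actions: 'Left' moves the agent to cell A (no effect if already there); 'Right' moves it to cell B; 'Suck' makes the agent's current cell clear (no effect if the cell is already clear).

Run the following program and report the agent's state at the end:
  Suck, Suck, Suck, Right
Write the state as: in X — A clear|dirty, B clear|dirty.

in B — A clear, B dirty

Suck (#1): in A — A clear, B dirty
Suck (#2): in A — A clear, B dirty
Suck (#3): in A — A clear, B dirty
Right (#4): in B — A clear, B dirty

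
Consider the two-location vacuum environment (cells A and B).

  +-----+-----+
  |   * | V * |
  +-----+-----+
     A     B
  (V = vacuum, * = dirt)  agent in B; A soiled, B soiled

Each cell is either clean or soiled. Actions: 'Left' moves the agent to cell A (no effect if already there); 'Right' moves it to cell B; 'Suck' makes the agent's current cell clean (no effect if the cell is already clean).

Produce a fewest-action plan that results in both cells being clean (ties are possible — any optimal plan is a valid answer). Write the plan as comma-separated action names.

[1] after Suck: (B; A:soiled, B:clean)
[2] after Left: (A; A:soiled, B:clean)
[3] after Suck: (A; A:clean, B:clean)
min 3: Suck B + move + Suck A

Suck, Left, Suck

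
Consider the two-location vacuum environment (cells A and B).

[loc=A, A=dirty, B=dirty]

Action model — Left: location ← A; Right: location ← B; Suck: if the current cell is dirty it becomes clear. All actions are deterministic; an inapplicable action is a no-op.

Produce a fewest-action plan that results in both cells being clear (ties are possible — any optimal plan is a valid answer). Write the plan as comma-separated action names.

Suck, Right, Suck

1. Suck → (A; A:clear, B:dirty)
2. Right → (B; A:clear, B:dirty)
3. Suck → (B; A:clear, B:clear)
min 3: Suck A + move + Suck B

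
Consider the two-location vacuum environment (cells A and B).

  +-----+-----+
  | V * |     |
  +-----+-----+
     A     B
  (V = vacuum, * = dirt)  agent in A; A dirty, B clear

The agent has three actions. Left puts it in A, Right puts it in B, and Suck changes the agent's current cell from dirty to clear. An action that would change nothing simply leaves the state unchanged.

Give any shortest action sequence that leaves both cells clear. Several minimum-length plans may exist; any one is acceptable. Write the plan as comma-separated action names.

Suck

Suck (#1): loc=A A=clear B=clear
min 1: A is dirty, one Suck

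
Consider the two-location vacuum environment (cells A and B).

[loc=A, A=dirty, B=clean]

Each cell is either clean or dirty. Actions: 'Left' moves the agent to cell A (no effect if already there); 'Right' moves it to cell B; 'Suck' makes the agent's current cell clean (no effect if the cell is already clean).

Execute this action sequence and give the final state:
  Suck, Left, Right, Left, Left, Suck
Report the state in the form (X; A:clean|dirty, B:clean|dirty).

(A; A:clean, B:clean)

step 1/6 (Suck): (A; A:clean, B:clean)
step 2/6 (Left): (A; A:clean, B:clean)
step 3/6 (Right): (B; A:clean, B:clean)
step 4/6 (Left): (A; A:clean, B:clean)
step 5/6 (Left): (A; A:clean, B:clean)
step 6/6 (Suck): (A; A:clean, B:clean)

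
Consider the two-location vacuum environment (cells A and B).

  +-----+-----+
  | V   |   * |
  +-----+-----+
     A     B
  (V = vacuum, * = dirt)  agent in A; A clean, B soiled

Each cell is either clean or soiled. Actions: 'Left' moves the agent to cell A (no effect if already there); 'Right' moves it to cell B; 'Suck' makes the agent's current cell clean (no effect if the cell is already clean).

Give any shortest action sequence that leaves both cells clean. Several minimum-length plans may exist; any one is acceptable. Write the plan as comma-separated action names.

1. Right → loc=B A=clean B=soiled
2. Suck → loc=B A=clean B=clean
min 2: go B then Suck

Right, Suck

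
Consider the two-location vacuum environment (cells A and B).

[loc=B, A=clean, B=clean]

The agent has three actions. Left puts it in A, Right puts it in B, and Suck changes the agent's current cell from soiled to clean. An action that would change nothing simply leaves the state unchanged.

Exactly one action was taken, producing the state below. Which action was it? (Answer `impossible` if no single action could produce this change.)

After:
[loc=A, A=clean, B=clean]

try  Left: (A; A:clean, B:clean)  ← match
try Right: (B; A:clean, B:clean)
try  Suck: (B; A:clean, B:clean)

Left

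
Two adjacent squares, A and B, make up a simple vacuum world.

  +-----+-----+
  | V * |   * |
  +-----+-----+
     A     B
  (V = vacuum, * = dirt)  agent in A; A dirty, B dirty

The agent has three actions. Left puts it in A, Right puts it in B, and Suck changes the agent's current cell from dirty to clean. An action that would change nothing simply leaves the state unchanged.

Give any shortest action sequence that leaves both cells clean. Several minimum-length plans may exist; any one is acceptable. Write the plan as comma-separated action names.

Suck, Right, Suck

step 1/3 (Suck): <A|clean|dirty>
step 2/3 (Right): <B|clean|dirty>
step 3/3 (Suck): <B|clean|clean>
min 3: Suck A + move + Suck B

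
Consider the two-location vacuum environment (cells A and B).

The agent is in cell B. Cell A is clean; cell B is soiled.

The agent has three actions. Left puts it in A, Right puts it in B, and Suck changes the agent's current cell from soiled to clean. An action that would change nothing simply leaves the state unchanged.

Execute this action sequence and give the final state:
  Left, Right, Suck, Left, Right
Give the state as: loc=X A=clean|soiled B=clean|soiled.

loc=B A=clean B=clean

1) do Left; now loc=A A=clean B=soiled
2) do Right; now loc=B A=clean B=soiled
3) do Suck; now loc=B A=clean B=clean
4) do Left; now loc=A A=clean B=clean
5) do Right; now loc=B A=clean B=clean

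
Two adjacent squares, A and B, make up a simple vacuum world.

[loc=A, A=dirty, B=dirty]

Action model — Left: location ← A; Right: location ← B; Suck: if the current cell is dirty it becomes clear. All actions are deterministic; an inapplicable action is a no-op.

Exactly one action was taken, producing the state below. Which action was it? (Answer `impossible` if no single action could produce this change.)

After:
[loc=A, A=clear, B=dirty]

try  Left: (A; A:dirty, B:dirty)
try Right: (B; A:dirty, B:dirty)
try  Suck: (A; A:clear, B:dirty)  ← match

Suck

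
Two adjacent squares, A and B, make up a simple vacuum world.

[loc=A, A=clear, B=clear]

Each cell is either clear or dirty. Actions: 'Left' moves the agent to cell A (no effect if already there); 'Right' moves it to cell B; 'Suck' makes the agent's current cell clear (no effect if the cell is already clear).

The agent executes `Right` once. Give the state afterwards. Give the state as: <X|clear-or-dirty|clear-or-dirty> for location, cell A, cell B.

<B|clear|clear>

start: <A|clear|clear>
1) do Right; now <B|clear|clear>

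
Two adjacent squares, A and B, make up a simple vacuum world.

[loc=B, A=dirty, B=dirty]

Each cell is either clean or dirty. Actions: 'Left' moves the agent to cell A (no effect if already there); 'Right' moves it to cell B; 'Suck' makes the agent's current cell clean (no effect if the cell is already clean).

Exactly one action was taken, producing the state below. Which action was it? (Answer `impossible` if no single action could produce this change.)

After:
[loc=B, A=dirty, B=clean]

Suck

try  Left: in A — A dirty, B dirty
try Right: in B — A dirty, B dirty
try  Suck: in B — A dirty, B clean  ← match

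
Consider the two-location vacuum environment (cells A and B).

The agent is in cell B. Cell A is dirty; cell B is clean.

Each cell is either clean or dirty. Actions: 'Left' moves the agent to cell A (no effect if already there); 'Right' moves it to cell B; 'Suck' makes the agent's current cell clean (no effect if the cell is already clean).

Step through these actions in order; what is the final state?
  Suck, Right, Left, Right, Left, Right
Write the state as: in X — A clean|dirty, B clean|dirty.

in B — A dirty, B clean

step 1/6 (Suck): in B — A dirty, B clean
step 2/6 (Right): in B — A dirty, B clean
step 3/6 (Left): in A — A dirty, B clean
step 4/6 (Right): in B — A dirty, B clean
step 5/6 (Left): in A — A dirty, B clean
step 6/6 (Right): in B — A dirty, B clean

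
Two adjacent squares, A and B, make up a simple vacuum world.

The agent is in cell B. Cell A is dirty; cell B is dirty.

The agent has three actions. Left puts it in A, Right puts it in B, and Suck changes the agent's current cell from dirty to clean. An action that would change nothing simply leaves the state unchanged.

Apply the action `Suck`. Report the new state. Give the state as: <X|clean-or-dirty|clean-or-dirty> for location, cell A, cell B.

<B|dirty|clean>

start: <B|dirty|dirty>
1) do Suck; now <B|dirty|clean>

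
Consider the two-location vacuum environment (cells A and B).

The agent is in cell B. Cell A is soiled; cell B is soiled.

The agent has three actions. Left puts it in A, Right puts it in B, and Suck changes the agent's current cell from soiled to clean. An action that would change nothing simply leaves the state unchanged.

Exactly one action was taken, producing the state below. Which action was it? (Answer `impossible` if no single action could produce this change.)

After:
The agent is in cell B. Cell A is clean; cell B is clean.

impossible

try  Left: loc=A A=soiled B=soiled
try Right: loc=B A=soiled B=soiled
try  Suck: loc=B A=soiled B=clean
no single action produces the after-state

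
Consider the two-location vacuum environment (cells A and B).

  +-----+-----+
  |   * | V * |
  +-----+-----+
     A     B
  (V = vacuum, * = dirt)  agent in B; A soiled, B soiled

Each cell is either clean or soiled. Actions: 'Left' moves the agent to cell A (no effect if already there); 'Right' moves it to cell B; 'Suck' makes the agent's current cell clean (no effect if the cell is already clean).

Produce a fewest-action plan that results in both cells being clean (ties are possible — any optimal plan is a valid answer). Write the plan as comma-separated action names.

[1] after Suck: (B; A:soiled, B:clean)
[2] after Left: (A; A:soiled, B:clean)
[3] after Suck: (A; A:clean, B:clean)
min 3: Suck B + move + Suck A

Suck, Left, Suck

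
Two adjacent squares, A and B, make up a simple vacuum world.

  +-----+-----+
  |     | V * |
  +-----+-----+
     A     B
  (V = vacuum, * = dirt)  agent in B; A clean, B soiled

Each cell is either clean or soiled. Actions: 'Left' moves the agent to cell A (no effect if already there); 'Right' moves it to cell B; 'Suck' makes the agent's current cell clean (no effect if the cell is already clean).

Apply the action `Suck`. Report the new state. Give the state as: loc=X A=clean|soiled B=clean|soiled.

loc=B A=clean B=clean

start: loc=B A=clean B=soiled
t=1 Suck ⇒ loc=B A=clean B=clean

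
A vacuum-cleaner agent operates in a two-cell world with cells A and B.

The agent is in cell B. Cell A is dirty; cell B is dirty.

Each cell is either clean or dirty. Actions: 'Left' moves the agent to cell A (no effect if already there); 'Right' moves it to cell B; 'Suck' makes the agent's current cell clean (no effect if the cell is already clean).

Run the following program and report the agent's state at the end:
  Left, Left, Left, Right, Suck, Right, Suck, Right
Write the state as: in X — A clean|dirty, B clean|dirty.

in B — A dirty, B clean

[1] after Left: in A — A dirty, B dirty
[2] after Left: in A — A dirty, B dirty
[3] after Left: in A — A dirty, B dirty
[4] after Right: in B — A dirty, B dirty
[5] after Suck: in B — A dirty, B clean
[6] after Right: in B — A dirty, B clean
[7] after Suck: in B — A dirty, B clean
[8] after Right: in B — A dirty, B clean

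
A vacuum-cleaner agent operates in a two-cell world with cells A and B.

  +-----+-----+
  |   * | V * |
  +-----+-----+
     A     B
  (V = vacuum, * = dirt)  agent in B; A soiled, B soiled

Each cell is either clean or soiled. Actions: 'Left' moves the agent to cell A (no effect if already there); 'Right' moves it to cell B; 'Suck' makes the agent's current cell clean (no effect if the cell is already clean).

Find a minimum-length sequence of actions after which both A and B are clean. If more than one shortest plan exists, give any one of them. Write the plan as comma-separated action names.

t=1 Suck ⇒ loc=B A=soiled B=clean
t=2 Left ⇒ loc=A A=soiled B=clean
t=3 Suck ⇒ loc=A A=clean B=clean
min 3: Suck B + move + Suck A

Suck, Left, Suck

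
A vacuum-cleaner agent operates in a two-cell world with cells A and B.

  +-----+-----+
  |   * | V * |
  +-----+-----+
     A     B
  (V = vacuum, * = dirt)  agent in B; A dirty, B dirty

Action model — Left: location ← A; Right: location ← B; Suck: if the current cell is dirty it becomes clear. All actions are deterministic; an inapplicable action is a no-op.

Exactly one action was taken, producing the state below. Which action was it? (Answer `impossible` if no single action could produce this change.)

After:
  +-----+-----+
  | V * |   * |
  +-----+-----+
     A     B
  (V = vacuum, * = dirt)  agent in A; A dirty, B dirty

try  Left: <A|dirty|dirty>  ← match
try Right: <B|dirty|dirty>
try  Suck: <B|dirty|clear>

Left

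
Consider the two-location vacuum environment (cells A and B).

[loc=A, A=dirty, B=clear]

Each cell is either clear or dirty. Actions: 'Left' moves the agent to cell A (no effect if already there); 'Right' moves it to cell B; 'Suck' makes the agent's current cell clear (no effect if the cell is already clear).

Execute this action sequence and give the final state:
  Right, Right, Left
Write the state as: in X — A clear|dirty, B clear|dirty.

Right (#1): in B — A dirty, B clear
Right (#2): in B — A dirty, B clear
Left (#3): in A — A dirty, B clear

in A — A dirty, B clear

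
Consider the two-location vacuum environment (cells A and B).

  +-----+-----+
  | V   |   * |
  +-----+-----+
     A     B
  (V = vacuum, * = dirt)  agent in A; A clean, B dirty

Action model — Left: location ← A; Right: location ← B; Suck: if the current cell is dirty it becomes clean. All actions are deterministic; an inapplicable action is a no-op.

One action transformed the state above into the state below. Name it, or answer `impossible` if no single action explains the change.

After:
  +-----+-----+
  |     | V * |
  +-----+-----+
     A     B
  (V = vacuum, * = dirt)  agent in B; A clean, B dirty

try  Left: in A — A clean, B dirty
try Right: in B — A clean, B dirty  ← match
try  Suck: in A — A clean, B dirty

Right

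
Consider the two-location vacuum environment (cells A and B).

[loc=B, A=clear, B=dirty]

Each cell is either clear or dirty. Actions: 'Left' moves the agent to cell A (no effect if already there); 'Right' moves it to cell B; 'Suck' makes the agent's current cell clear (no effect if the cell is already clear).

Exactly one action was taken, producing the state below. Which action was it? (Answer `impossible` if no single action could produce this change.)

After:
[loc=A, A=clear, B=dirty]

try  Left: in A — A clear, B dirty  ← match
try Right: in B — A clear, B dirty
try  Suck: in B — A clear, B clear

Left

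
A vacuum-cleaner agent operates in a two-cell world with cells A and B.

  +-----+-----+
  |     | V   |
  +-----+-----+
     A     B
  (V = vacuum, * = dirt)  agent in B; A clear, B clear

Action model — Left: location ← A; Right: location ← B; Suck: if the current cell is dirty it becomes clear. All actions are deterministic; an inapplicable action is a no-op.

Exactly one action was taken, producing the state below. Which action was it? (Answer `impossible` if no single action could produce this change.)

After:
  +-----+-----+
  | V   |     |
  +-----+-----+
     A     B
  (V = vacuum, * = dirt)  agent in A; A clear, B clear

Left

try  Left: <A|clear|clear>  ← match
try Right: <B|clear|clear>
try  Suck: <B|clear|clear>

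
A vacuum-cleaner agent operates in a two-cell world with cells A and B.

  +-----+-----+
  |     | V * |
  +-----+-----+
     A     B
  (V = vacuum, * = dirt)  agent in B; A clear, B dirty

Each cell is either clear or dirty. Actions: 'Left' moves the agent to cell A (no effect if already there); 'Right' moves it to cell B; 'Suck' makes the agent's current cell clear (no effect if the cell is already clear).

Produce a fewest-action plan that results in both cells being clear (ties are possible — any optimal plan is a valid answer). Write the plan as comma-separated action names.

Suck (#1): <B|clear|clear>
min 1: B is dirty, one Suck

Suck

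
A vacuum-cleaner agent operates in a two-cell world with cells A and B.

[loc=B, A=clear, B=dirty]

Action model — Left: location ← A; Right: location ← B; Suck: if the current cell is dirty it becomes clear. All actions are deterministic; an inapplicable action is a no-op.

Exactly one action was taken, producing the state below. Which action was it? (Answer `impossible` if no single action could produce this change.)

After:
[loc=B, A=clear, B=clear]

Suck

try  Left: in A — A clear, B dirty
try Right: in B — A clear, B dirty
try  Suck: in B — A clear, B clear  ← match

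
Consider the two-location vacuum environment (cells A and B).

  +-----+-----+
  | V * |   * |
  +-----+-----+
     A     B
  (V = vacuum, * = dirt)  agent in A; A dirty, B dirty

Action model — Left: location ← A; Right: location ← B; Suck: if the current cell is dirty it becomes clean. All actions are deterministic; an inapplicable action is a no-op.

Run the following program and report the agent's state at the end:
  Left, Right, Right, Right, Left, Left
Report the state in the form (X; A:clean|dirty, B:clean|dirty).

[1] after Left: (A; A:dirty, B:dirty)
[2] after Right: (B; A:dirty, B:dirty)
[3] after Right: (B; A:dirty, B:dirty)
[4] after Right: (B; A:dirty, B:dirty)
[5] after Left: (A; A:dirty, B:dirty)
[6] after Left: (A; A:dirty, B:dirty)

(A; A:dirty, B:dirty)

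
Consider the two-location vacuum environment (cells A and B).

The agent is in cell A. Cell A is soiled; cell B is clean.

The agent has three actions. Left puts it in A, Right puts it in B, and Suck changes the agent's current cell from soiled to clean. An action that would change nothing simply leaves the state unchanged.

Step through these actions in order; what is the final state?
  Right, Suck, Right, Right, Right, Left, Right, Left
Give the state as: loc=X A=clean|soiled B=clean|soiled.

1) do Right; now loc=B A=soiled B=clean
2) do Suck; now loc=B A=soiled B=clean
3) do Right; now loc=B A=soiled B=clean
4) do Right; now loc=B A=soiled B=clean
5) do Right; now loc=B A=soiled B=clean
6) do Left; now loc=A A=soiled B=clean
7) do Right; now loc=B A=soiled B=clean
8) do Left; now loc=A A=soiled B=clean

loc=A A=soiled B=clean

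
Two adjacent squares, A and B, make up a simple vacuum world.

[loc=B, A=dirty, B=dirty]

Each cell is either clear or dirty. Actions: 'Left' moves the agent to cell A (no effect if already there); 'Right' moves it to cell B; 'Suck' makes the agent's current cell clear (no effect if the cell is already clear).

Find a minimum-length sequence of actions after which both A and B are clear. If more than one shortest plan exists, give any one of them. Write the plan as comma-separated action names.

[1] after Suck: loc=B A=dirty B=clear
[2] after Left: loc=A A=dirty B=clear
[3] after Suck: loc=A A=clear B=clear
min 3: Suck B + move + Suck A

Suck, Left, Suck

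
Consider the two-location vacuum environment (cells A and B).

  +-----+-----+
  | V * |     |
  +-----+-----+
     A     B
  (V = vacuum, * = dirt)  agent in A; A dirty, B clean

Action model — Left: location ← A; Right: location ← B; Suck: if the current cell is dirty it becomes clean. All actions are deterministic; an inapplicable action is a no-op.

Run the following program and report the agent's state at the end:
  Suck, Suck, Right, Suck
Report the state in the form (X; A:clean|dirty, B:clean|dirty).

1) do Suck; now (A; A:clean, B:clean)
2) do Suck; now (A; A:clean, B:clean)
3) do Right; now (B; A:clean, B:clean)
4) do Suck; now (B; A:clean, B:clean)

(B; A:clean, B:clean)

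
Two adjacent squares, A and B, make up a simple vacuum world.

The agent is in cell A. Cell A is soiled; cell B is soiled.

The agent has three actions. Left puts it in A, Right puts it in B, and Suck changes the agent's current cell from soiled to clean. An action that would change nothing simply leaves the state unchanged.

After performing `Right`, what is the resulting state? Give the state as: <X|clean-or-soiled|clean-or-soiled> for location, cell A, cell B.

start: <A|soiled|soiled>
Right (#1): <B|soiled|soiled>

<B|soiled|soiled>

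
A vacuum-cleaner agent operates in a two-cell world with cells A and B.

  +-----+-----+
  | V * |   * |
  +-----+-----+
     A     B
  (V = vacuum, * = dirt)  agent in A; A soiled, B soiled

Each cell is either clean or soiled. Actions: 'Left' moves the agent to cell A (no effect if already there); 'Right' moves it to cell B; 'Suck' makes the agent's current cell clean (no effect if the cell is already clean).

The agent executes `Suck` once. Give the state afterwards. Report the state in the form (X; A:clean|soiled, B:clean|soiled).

start: (A; A:soiled, B:soiled)
step 1/1 (Suck): (A; A:clean, B:soiled)

(A; A:clean, B:soiled)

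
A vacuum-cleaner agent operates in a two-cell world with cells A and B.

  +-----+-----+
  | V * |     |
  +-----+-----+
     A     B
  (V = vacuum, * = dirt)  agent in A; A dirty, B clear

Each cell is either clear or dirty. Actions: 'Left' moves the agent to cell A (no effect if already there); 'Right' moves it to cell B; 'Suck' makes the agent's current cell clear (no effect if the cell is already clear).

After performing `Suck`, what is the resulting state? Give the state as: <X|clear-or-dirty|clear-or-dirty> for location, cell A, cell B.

start: <A|dirty|clear>
step 1/1 (Suck): <A|clear|clear>

<A|clear|clear>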